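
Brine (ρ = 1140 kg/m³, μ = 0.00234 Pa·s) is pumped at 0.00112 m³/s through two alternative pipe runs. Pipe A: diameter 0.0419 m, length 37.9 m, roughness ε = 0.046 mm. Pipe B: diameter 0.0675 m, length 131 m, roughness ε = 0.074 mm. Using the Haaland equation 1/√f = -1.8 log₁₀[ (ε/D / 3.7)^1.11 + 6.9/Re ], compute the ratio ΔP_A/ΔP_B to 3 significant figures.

Pipe A: V = Q/A = 0.00112/0.001379 = 0.8123 m/s; Re = 1.658e+04; ε/D = 0.0011; Haaland → f = 0.02887; ΔP_A = f(L/D)(ρV²/2) = 9821 Pa.
Pipe B: V = Q/A = 0.00112/0.003578 = 0.313 m/s; Re = 1.029e+04; ε/D = 0.0011; Haaland → f = 0.03209; ΔP_B = f(L/D)(ρV²/2) = 3477 Pa.
ΔP_A/ΔP_B = 9821/3477 = 2.82.

ΔP_A/ΔP_B ≈ 2.82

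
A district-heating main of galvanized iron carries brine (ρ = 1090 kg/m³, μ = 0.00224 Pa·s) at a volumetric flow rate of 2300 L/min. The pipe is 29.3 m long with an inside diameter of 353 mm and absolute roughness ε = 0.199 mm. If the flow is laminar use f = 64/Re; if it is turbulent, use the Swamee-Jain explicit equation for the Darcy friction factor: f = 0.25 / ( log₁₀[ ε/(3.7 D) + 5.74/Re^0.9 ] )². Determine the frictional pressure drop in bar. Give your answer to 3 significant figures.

Q = 2300 L/min = 2300/60000 = 0.03833 m³/s.
Cross-sectional area A = πD²/4 = π(0.353)²/4 = 0.09787 m²; mean velocity V = Q/A = 0.03833/0.09787 = 0.3917 m/s.
Reynolds number Re = ρVD/μ = 1090 · 0.3917 · 0.353 / 0.00224 = 6.728e+04.
Re > 4000 → turbulent. Relative roughness ε/D = 0.000199/0.353 = 0.000564. Swamee-Jain: f = 0.25/(log₁₀[0.000564/3.7 + 5.74/6.728e+04^0.9])² = 0.25/(log₁₀[0.000152 + 0.000259])² = 0.25/(-3.385)² = 0.02181.
Darcy-Weisbach: ΔP = f(L/D)(ρV²/2) = 0.02181·(29.3/0.353)·(1090·0.3917²/2) = 0.02181·83·83.61 = 151.4 Pa.
ΔP = 151.4 Pa = 0.00151 bar.

ΔP ≈ 0.00151 bar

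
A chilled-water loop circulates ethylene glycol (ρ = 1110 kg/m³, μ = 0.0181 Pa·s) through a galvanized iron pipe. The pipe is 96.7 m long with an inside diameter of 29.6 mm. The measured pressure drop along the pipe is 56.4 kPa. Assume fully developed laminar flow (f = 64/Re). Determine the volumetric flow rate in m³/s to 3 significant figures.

Q ≈ 6.07×10^-4 m³/s

For laminar flow, f = 64/Re with Re = ρVD/μ, so Darcy-Weisbach reduces to ΔP = 32μLV/D². Solving for V: V = ΔP·D²/(32μL) = 5.64e+04·(0.0296)²/(32·0.0181·96.7) = 0.8823 m/s.
Check: Re = ρVD/μ = 1110·0.8823·0.0296/0.0181 = 1602 < 2300, so the laminar assumption holds.
Q = V·A = 0.8823·(π/4·0.0296²) = 0.0006071 m³/s = 6.07×10^-4 m³/s.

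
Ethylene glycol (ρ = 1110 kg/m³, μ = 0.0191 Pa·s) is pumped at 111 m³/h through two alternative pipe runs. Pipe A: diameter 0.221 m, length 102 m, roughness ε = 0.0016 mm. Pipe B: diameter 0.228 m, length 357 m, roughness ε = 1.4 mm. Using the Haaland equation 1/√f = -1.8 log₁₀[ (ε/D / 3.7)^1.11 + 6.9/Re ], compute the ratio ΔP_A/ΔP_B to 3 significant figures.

ΔP_A/ΔP_B ≈ 0.264

Pipe A: V = Q/A = 0.03083/0.03836 = 0.8038 m/s; Re = 1.032e+04; ε/D = 7.24e-06; Haaland → f = 0.03062; ΔP_A = f(L/D)(ρV²/2) = 5068 Pa.
Pipe B: V = Q/A = 0.03083/0.04083 = 0.7552 m/s; Re = 1.001e+04; ε/D = 0.00614; Haaland → f = 0.03879; ΔP_B = f(L/D)(ρV²/2) = 1.922e+04 Pa.
ΔP_A/ΔP_B = 5068/1.922e+04 = 0.264.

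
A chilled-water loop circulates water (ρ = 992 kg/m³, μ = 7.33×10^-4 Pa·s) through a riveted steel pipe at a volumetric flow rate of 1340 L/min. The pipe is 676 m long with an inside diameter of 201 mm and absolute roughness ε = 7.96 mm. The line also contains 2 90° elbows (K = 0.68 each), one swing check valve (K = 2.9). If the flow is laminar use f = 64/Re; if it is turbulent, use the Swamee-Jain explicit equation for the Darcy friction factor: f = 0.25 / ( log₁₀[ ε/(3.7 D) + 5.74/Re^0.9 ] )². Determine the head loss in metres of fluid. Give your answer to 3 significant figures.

Q = 1340 L/min = 1340/60000 = 0.02233 m³/s.
Cross-sectional area A = πD²/4 = π(0.201)²/4 = 0.03173 m²; mean velocity V = Q/A = 0.02233/0.03173 = 0.7038 m/s.
Reynolds number Re = ρVD/μ = 992 · 0.7038 · 0.201 / 0.000733 = 1.915e+05.
Re > 4000 → turbulent. Relative roughness ε/D = 0.00796/0.201 = 0.0396. Swamee-Jain: f = 0.25/(log₁₀[0.0396/3.7 + 5.74/1.915e+05^0.9])² = 0.25/(log₁₀[0.0107 + 0.000101])² = 0.25/(-1.966)² = 0.06465.
Total minor-loss coefficient ΣK = 2·0.68 + 1·2.9 = 4.26.
ΔP = [f·L/D + ΣK]·(ρV²/2) = [0.06465·676/0.201 + 4.26]·(992·0.7038²/2) = [217.4 + 4.26]·245.7 = 5.448e+04 Pa.
Head loss h_f = ΔP/(ρg) = 5.448e+04/(992·9.81) = 5.60 m.

h_f ≈ 5.60 m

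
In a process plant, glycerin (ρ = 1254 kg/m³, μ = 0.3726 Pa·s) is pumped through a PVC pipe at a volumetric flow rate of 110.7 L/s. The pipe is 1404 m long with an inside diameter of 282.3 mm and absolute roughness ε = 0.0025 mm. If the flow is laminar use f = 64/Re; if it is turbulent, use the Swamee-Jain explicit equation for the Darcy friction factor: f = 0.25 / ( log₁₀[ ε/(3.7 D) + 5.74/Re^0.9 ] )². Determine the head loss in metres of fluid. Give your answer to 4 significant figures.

h_f ≈ 30.20 m

Q = 110.7 L/s = 110.7/1000 = 0.1107 m³/s.
Cross-sectional area A = πD²/4 = π(0.2823)²/4 = 0.06259 m²; mean velocity V = Q/A = 0.1107/0.06259 = 1.769 m/s.
Reynolds number Re = ρVD/μ = 1254 · 1.769 · 0.2823 / 0.373 = 1680.
Re < 2300 → laminar flow, so f = 64/Re = 64/1680 = 0.03809 (the turbulent correlation is not needed).
Darcy-Weisbach: ΔP = f(L/D)(ρV²/2) = 0.03809·(1404/0.2823)·(1254·1.769²/2) = 0.03809·4973·1961 = 3.715e+05 Pa.
Head loss h_f = ΔP/(ρg) = 3.715e+05/(1254·9.81) = 30.20 m.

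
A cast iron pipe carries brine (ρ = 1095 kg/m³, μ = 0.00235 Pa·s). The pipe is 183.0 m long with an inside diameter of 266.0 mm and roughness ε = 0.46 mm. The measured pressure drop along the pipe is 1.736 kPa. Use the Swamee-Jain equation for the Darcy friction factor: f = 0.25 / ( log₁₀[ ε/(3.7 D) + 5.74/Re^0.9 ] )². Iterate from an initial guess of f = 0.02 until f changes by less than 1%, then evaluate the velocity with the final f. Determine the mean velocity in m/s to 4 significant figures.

Rearranging Darcy-Weisbach: V = √(2·ΔP·D/(f·L·ρ)). With ε/D = 0.00046/0.266 = 0.00173, iterate starting from f = 0.02:
  f = 0.02 → V = √(2·1736·0.266/(0.02·183·1095)) = 0.48 m/s; Re = ρVD/μ = 5.95e+04; f → 0.02567
  f = 0.02567 → V = 0.4237 m/s; Re = 5.252e+04; f → 0.02599
  f = 0.02599 → V = 0.4211 m/s; Re = 5.22e+04; f → 0.026
Converged (Δf/f < 1%). With the final f = 0.026: V = √(2·1736·0.266/(0.026·183·1095)) = 0.421 m/s.

V ≈ 0.4210 m/s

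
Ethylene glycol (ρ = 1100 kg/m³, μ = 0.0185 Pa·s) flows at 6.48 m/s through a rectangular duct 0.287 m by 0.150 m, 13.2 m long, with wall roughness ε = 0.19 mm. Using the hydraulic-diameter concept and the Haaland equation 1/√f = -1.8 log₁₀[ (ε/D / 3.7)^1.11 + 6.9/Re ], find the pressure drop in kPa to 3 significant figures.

ΔP ≈ 34.7 kPa

Hydraulic diameter D_h = 4A/P = 4·(0.287·0.15)/(2·(0.287+0.15)) = 0.1722/0.874 = 0.197 m.
Re = ρVD_h/μ = 1100·6.48·0.197/0.0185 = 7.591e+04.
ε/D_h = 0.00019/0.197 = 0.000964; Haaland gives 1/√f = -1.8 log₁₀[0.000105+9.09e-05] = 6.674, so f = 0.02245.
ΔP = f(L/D_h)(ρV²/2) = 0.02245·13.2/0.197·2.309e+04 = 3.474e+04 Pa.
ΔP = 34.7 kPa.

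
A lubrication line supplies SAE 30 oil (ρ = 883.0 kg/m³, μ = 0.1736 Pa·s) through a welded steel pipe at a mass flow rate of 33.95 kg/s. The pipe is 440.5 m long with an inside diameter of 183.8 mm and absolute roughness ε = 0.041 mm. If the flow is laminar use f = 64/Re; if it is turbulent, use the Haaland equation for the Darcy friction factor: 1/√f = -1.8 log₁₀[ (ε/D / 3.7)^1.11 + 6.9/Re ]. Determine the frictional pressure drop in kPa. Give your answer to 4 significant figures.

ΔP ≈ 105.0 kPa

A = πD²/4 = π(0.1838)²/4 = 0.02653 m²; mean velocity V = ṁ/(ρA) = 33.95/(883 · 0.02653) = 1.449 m/s.
Reynolds number Re = ρVD/μ = 883 · 1.449 · 0.1838 / 0.174 = 1355.
Re < 2300 → laminar flow, so f = 64/Re = 64/1355 = 0.04724 (the turbulent correlation is not needed).
Darcy-Weisbach: ΔP = f(L/D)(ρV²/2) = 0.04724·(440.5/0.1838)·(883·1.449²/2) = 0.04724·2397·927.1 = 1.05e+05 Pa.
ΔP = 1.05e+05 Pa = 105.0 kPa.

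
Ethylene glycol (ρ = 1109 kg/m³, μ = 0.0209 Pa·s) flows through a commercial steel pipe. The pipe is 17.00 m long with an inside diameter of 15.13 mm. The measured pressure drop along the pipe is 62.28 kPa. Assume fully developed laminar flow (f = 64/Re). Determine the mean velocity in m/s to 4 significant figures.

For laminar flow, f = 64/Re with Re = ρVD/μ, so Darcy-Weisbach reduces to ΔP = 32μLV/D². Solving for V: V = ΔP·D²/(32μL) = 6.228e+04·(0.01513)²/(32·0.0209·17) = 1.254 m/s.
Check: Re = ρVD/μ = 1109·1.254·0.01513/0.0209 = 1007 < 2300, so the laminar assumption holds.

V ≈ 1.254 m/s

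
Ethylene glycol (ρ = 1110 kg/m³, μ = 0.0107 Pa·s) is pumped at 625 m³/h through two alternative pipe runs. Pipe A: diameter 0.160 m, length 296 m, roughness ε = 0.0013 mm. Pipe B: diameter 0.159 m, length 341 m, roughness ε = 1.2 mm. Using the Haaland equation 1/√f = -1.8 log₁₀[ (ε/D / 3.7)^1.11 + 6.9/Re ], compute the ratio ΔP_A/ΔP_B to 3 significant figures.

Pipe A: V = Q/A = 0.1736/0.02011 = 8.635 m/s; Re = 1.433e+05; ε/D = 8.12e-06; Haaland → f = 0.01659; ΔP_A = f(L/D)(ρV²/2) = 1.27e+06 Pa.
Pipe B: V = Q/A = 0.1736/0.01986 = 8.744 m/s; Re = 1.442e+05; ε/D = 0.00755; Haaland → f = 0.03507; ΔP_B = f(L/D)(ρV²/2) = 3.191e+06 Pa.
ΔP_A/ΔP_B = 1.27e+06/3.191e+06 = 0.398.

ΔP_A/ΔP_B ≈ 0.398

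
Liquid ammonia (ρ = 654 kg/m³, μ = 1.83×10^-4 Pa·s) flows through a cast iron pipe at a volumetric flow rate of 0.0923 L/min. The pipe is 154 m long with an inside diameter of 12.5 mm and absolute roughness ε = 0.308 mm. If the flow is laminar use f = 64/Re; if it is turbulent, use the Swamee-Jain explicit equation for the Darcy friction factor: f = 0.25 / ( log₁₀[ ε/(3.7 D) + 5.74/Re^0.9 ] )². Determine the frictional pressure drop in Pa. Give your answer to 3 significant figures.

Q = 0.0923 L/min = 0.0923/60000 = 1.538e-06 m³/s.
Cross-sectional area A = πD²/4 = π(0.0125)²/4 = 0.0001227 m²; mean velocity V = Q/A = 1.538e-06/0.0001227 = 0.01254 m/s.
Reynolds number Re = ρVD/μ = 654 · 0.01254 · 0.0125 / 0.000183 = 560.
Re < 2300 → laminar flow, so f = 64/Re = 64/560 = 0.1143 (the turbulent correlation is not needed).
Darcy-Weisbach: ΔP = f(L/D)(ρV²/2) = 0.1143·(154/0.0125)·(654·0.01254²/2) = 0.1143·1.232e+04·0.05138 = 72.35 Pa.

ΔP ≈ 72.4 Pa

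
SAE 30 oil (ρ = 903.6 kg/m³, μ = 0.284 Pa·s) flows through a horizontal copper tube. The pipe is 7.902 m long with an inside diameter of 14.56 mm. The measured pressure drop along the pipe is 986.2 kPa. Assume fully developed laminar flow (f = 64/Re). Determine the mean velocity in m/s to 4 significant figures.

For laminar flow, f = 64/Re with Re = ρVD/μ, so Darcy-Weisbach reduces to ΔP = 32μLV/D². Solving for V: V = ΔP·D²/(32μL) = 9.862e+05·(0.01456)²/(32·0.284·7.902) = 2.911 m/s.
Check: Re = ρVD/μ = 903.6·2.911·0.01456/0.284 = 134.9 < 2300, so the laminar assumption holds.

V ≈ 2.911 m/s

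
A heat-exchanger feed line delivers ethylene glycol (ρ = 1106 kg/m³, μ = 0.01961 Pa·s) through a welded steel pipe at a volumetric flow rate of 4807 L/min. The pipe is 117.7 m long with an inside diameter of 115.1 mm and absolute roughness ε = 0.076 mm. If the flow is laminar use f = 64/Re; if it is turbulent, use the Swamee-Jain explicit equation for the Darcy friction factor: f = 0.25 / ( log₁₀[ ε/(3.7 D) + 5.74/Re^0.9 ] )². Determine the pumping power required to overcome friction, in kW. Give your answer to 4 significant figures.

P ≈ 62.18 kW

Q = 4807 L/min = 4807/60000 = 0.08012 m³/s.
Cross-sectional area A = πD²/4 = π(0.1151)²/4 = 0.0104 m²; mean velocity V = Q/A = 0.08012/0.0104 = 7.7 m/s.
Reynolds number Re = ρVD/μ = 1106 · 7.7 · 0.1151 / 0.0196 = 4.998e+04.
Re > 4000 → turbulent. Relative roughness ε/D = 7.6e-05/0.1151 = 0.00066. Swamee-Jain: f = 0.25/(log₁₀[0.00066/3.7 + 5.74/4.998e+04^0.9])² = 0.25/(log₁₀[0.000178 + 0.000339])² = 0.25/(-3.286)² = 0.02315.
Darcy-Weisbach: ΔP = f(L/D)(ρV²/2) = 0.02315·(117.7/0.1151)·(1106·7.7²/2) = 0.02315·1023·3.279e+04 = 7.761e+05 Pa.
Pumping power P = QΔP = 0.08012·7.761e+05 = 62179 W = 62.18 kW.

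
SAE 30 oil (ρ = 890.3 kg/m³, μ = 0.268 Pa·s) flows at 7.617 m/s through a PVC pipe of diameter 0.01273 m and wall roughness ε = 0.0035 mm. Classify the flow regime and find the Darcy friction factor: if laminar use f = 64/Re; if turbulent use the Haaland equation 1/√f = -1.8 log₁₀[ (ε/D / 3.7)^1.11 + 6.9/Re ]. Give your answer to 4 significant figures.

Re = ρVD/μ = 890.3·7.617·0.01273/0.268 = 322.1.
Re < 2300 → laminar, so f = 64/Re = 0.1987 (roughness is irrelevant in laminar flow).

f ≈ 0.1987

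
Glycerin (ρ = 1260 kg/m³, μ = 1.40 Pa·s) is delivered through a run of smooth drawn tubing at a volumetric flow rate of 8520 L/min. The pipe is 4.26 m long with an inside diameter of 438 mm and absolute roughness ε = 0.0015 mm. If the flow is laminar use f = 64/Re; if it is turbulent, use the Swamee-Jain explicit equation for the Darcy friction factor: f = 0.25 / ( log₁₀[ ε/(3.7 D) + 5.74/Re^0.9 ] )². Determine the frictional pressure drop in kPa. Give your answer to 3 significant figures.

ΔP ≈ 0.938 kPa

Q = 8520 L/min = 8520/60000 = 0.142 m³/s.
Cross-sectional area A = πD²/4 = π(0.438)²/4 = 0.1507 m²; mean velocity V = Q/A = 0.142/0.1507 = 0.9424 m/s.
Reynolds number Re = ρVD/μ = 1260 · 0.9424 · 0.438 / 1.4 = 371.5.
Re < 2300 → laminar flow, so f = 64/Re = 64/371.5 = 0.1723 (the turbulent correlation is not needed).
Darcy-Weisbach: ΔP = f(L/D)(ρV²/2) = 0.1723·(4.26/0.438)·(1260·0.9424²/2) = 0.1723·9.726·559.6 = 937.5 Pa.
ΔP = 937.5 Pa = 0.938 kPa.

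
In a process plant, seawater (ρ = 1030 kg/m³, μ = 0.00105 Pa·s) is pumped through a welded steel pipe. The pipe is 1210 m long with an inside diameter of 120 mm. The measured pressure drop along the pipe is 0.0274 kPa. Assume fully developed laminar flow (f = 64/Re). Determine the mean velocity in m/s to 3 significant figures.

For laminar flow, f = 64/Re with Re = ρVD/μ, so Darcy-Weisbach reduces to ΔP = 32μLV/D². Solving for V: V = ΔP·D²/(32μL) = 27.4·(0.12)²/(32·0.00105·1210) = 0.009705 m/s.
Check: Re = ρVD/μ = 1030·0.009705·0.12/0.00105 = 1142 < 2300, so the laminar assumption holds.

V ≈ 0.00970 m/s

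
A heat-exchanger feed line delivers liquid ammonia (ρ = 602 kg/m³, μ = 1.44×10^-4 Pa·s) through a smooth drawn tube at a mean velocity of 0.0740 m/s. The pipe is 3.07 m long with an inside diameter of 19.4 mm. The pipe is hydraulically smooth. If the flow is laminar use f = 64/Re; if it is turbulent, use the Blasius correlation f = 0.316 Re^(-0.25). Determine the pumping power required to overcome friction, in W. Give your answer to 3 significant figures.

Reynolds number Re = ρVD/μ = 602 · 0.074 · 0.0194 / 0.000144 = 6002.
Re > 4000 → turbulent. Smooth-pipe (Blasius): f = 0.316 Re^(-0.25) = 0.316/(6002)^0.25 = 0.0359.
Darcy-Weisbach: ΔP = f(L/D)(ρV²/2) = 0.0359·(3.07/0.0194)·(602·0.074²/2) = 0.0359·158.2·1.648 = 9.365 Pa.
Q = V·A = 0.074·0.0002956 = 2.187e-05 m³/s.
Pumping power P = QΔP = 2.187e-05·9.365 = 2.048×10^-4 W = 2.05×10^-4 W.

P ≈ 2.05×10^-4 W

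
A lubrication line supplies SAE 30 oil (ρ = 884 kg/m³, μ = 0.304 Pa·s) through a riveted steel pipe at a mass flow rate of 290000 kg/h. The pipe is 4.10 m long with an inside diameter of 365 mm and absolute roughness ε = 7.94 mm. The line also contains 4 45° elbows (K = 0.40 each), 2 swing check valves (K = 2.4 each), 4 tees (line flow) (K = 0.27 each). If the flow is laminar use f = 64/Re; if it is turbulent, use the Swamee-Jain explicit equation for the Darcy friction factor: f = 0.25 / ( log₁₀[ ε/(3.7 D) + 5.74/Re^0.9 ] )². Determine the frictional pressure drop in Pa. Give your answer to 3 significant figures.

ΔP ≈ 2770 Pa

ṁ = 290000 kg/h = 290000/3600 = 80.56 kg/s.
A = πD²/4 = π(0.365)²/4 = 0.1046 m²; mean velocity V = ṁ/(ρA) = 80.56/(884 · 0.1046) = 0.8709 m/s.
Reynolds number Re = ρVD/μ = 884 · 0.8709 · 0.365 / 0.304 = 924.4.
Re < 2300 → laminar flow, so f = 64/Re = 64/924.4 = 0.06924 (the turbulent correlation is not needed).
Total minor-loss coefficient ΣK = 4·0.4 + 2·2.4 + 4·0.27 = 7.48.
ΔP = [f·L/D + ΣK]·(ρV²/2) = [0.06924·4.1/0.365 + 7.48]·(884·0.8709²/2) = [0.7777 + 7.48]·335.2 = 2768 Pa.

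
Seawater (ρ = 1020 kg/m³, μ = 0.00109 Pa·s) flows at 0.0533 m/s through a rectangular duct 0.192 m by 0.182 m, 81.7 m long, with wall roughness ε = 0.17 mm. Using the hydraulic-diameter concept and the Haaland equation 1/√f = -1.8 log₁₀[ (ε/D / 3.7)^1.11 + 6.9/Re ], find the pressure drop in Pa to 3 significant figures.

Hydraulic diameter D_h = 4A/P = 4·(0.192·0.182)/(2·(0.192+0.182)) = 0.1398/0.748 = 0.1869 m.
Re = ρVD_h/μ = 1020·0.0533·0.1869/0.00109 = 9320.
ε/D_h = 0.00017/0.1869 = 0.00091; Haaland gives 1/√f = -1.8 log₁₀[9.86e-05+0.00074] = 5.537, so f = 0.03261.
ΔP = f(L/D_h)(ρV²/2) = 0.03261·81.7/0.1869·1.449 = 20.66 Pa.

ΔP ≈ 20.7 Pa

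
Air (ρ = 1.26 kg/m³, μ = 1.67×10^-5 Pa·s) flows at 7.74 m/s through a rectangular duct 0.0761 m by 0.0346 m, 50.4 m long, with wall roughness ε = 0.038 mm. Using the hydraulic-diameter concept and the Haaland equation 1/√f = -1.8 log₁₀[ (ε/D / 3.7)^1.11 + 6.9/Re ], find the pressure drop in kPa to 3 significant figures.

Hydraulic diameter D_h = 4A/P = 4·(0.0761·0.0346)/(2·(0.0761+0.0346)) = 0.01053/0.2214 = 0.04757 m.
Re = ρVD_h/μ = 1.26·7.74·0.04757/1.67e-05 = 2.778e+04.
ε/D_h = 3.8e-05/0.04757 = 0.000799; Haaland gives 1/√f = -1.8 log₁₀[8.53e-05+0.000248] = 6.258, so f = 0.02553.
ΔP = f(L/D_h)(ρV²/2) = 0.02553·50.4/0.04757·37.74 = 1021 Pa.
ΔP = 1.02 kPa.

ΔP ≈ 1.02 kPa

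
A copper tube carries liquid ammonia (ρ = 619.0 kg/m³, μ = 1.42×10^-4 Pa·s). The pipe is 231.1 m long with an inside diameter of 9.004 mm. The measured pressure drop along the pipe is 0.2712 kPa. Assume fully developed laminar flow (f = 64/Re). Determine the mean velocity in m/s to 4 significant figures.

For laminar flow, f = 64/Re with Re = ρVD/μ, so Darcy-Weisbach reduces to ΔP = 32μLV/D². Solving for V: V = ΔP·D²/(32μL) = 271.2·(0.009004)²/(32·0.000142·231.1) = 0.02094 m/s.
Check: Re = ρVD/μ = 619·0.02094·0.009004/0.000142 = 821.8 < 2300, so the laminar assumption holds.

V ≈ 0.02094 m/s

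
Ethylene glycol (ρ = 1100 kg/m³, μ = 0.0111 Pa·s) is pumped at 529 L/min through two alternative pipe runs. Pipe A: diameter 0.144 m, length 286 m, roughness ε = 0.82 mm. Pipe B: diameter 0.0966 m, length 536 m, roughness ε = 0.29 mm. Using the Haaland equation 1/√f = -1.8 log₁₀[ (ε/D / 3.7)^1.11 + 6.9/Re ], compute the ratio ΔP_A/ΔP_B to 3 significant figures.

Pipe A: V = Q/A = 0.008817/0.01629 = 0.5414 m/s; Re = 7725; ε/D = 0.00569; Haaland → f = 0.03985; ΔP_A = f(L/D)(ρV²/2) = 1.276e+04 Pa.
Pipe B: V = Q/A = 0.008817/0.007329 = 1.203 m/s; Re = 1.152e+04; ε/D = 0.003; Haaland → f = 0.03399; ΔP_B = f(L/D)(ρV²/2) = 1.501e+05 Pa.
ΔP_A/ΔP_B = 1.276e+04/1.501e+05 = 0.0850.

ΔP_A/ΔP_B ≈ 0.0850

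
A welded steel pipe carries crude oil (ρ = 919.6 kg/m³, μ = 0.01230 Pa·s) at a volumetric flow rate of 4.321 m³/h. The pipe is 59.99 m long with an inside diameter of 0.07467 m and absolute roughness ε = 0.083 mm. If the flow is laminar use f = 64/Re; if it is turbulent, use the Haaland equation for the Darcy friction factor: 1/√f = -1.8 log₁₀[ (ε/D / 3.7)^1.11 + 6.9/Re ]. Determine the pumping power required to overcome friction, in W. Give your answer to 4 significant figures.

P ≈ 1.393 W

Q = 4.321 m³/h = 4.321/3600 = 0.0012 m³/s.
Cross-sectional area A = πD²/4 = π(0.07467)²/4 = 0.004379 m²; mean velocity V = Q/A = 0.0012/0.004379 = 0.2741 m/s.
Reynolds number Re = ρVD/μ = 919.6 · 0.2741 · 0.07467 / 0.0123 = 1530.
Re < 2300 → laminar flow, so f = 64/Re = 64/1530 = 0.04183 (the turbulent correlation is not needed).
Darcy-Weisbach: ΔP = f(L/D)(ρV²/2) = 0.04183·(59.99/0.07467)·(919.6·0.2741²/2) = 0.04183·803.4·34.54 = 1161 Pa.
Pumping power P = QΔP = 0.0012·1161 = 1.3932 W = 1.393 W.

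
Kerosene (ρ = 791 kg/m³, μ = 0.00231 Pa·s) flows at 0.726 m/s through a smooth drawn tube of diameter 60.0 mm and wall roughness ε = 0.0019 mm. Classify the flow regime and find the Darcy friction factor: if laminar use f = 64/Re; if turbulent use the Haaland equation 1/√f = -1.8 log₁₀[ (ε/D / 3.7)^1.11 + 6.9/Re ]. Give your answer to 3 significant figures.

Re = ρVD/μ = 791·0.726·0.06/0.00231 = 1.492e+04.
Re > 4000 → turbulent. ε/D = 1.9e-06/0.06 = 3.17e-05; Haaland: 1/√f = -1.8 log₁₀[2.37e-06 + 0.000463] = 5.999, so f = 0.02779.

f ≈ 0.0278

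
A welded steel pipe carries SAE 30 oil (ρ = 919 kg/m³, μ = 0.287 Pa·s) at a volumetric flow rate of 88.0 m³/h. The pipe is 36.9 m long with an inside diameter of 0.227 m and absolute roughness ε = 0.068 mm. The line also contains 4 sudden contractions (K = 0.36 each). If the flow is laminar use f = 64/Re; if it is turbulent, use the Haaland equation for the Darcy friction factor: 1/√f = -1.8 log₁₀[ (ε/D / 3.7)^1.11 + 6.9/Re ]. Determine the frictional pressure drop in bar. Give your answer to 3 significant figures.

Q = 88.0 m³/h = 88.0/3600 = 0.02444 m³/s.
Cross-sectional area A = πD²/4 = π(0.227)²/4 = 0.04047 m²; mean velocity V = Q/A = 0.02444/0.04047 = 0.604 m/s.
Reynolds number Re = ρVD/μ = 919 · 0.604 · 0.227 / 0.287 = 439.
Re < 2300 → laminar flow, so f = 64/Re = 64/439 = 0.1458 (the turbulent correlation is not needed).
Total minor-loss coefficient ΣK = 4·0.36 = 1.44.
ΔP = [f·L/D + ΣK]·(ρV²/2) = [0.1458·36.9/0.227 + 1.44]·(919·0.604²/2) = [23.7 + 1.44]·167.6 = 4214 Pa.
ΔP = 4214 Pa = 0.0421 bar.

ΔP ≈ 0.0421 bar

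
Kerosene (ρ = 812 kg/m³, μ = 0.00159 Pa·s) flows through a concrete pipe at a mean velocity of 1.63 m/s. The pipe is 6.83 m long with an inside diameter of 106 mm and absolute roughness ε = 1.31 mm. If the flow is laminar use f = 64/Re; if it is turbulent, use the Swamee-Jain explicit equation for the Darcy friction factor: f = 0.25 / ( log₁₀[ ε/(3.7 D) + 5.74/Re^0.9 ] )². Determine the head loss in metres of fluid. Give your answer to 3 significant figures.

h_f ≈ 0.363 m

Reynolds number Re = ρVD/μ = 812 · 1.63 · 0.106 / 0.00159 = 8.824e+04.
Re > 4000 → turbulent. Relative roughness ε/D = 0.00131/0.106 = 0.0124. Swamee-Jain: f = 0.25/(log₁₀[0.0124/3.7 + 5.74/8.824e+04^0.9])² = 0.25/(log₁₀[0.00334 + 0.000203])² = 0.25/(-2.451)² = 0.04163.
Darcy-Weisbach: ΔP = f(L/D)(ρV²/2) = 0.04163·(6.83/0.106)·(812·1.63²/2) = 0.04163·64.43·1079 = 2893 Pa.
Head loss h_f = ΔP/(ρg) = 2893/(812·9.81) = 0.363 m.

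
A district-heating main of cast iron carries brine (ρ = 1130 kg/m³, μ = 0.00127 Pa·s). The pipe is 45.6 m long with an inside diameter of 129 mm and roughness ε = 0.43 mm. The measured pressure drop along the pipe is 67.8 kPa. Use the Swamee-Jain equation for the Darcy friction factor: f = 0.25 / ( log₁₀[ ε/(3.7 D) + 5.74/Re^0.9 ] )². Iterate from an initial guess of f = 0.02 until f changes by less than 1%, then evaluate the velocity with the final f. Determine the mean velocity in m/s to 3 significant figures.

V ≈ 3.52 m/s

Rearranging Darcy-Weisbach: V = √(2·ΔP·D/(f·L·ρ)). With ε/D = 0.00043/0.129 = 0.00333, iterate starting from f = 0.02:
  f = 0.02 → V = √(2·6.78e+04·0.129/(0.02·45.6·1130)) = 4.12 m/s; Re = ρVD/μ = 4.729e+05; f → 0.02733
  f = 0.02733 → V = 3.524 m/s; Re = 4.045e+05; f → 0.02739
Converged (Δf/f < 1%). With the final f = 0.02739: V = √(2·6.78e+04·0.129/(0.02739·45.6·1130)) = 3.52 m/s.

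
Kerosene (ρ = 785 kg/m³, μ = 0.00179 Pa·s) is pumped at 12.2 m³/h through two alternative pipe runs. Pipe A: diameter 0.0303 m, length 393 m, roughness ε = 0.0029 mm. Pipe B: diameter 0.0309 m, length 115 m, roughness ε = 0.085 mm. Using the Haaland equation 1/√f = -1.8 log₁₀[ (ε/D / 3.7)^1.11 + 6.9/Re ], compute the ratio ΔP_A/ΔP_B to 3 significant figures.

ΔP_A/ΔP_B ≈ 2.74

Pipe A: V = Q/A = 0.003389/0.0007211 = 4.7 m/s; Re = 6.245e+04; ε/D = 9.57e-05; Haaland → f = 0.02002; ΔP_A = f(L/D)(ρV²/2) = 2.252e+06 Pa.
Pipe B: V = Q/A = 0.003389/0.0007499 = 4.519 m/s; Re = 6.124e+04; ε/D = 0.00275; Haaland → f = 0.02754; ΔP_B = f(L/D)(ρV²/2) = 8.217e+05 Pa.
ΔP_A/ΔP_B = 2.252e+06/8.217e+05 = 2.74.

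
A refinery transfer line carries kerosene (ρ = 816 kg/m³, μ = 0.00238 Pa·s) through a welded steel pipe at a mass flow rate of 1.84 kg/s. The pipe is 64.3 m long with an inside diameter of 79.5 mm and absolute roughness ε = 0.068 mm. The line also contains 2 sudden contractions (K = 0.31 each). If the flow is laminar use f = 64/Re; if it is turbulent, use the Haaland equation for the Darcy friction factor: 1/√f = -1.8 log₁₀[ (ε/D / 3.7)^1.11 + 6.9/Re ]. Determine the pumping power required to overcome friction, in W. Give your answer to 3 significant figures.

A = πD²/4 = π(0.0795)²/4 = 0.004964 m²; mean velocity V = ṁ/(ρA) = 1.84/(816 · 0.004964) = 0.4543 m/s.
Reynolds number Re = ρVD/μ = 816 · 0.4543 · 0.0795 / 0.00238 = 1.238e+04.
Re > 4000 → turbulent. Relative roughness ε/D = 6.8e-05/0.0795 = 0.000855. Haaland: 1/√f = -1.8 log₁₀[(0.000855/3.7)^1.11 + 6.9/1.238e+04] = -1.8 log₁₀[9.2e-05 + 0.000557] = 5.738, so f = 0.03038.
Total minor-loss coefficient ΣK = 2·0.31 = 0.62.
ΔP = [f·L/D + ΣK]·(ρV²/2) = [0.03038·64.3/0.0795 + 0.62]·(816·0.4543²/2) = [24.57 + 0.62]·84.19 = 2121 Pa.
Q = ṁ/ρ = 1.84/816 = 0.002255 m³/s.
Pumping power P = QΔP = 0.002255·2121 = 4.782 W = 4.78 W.

P ≈ 4.78 W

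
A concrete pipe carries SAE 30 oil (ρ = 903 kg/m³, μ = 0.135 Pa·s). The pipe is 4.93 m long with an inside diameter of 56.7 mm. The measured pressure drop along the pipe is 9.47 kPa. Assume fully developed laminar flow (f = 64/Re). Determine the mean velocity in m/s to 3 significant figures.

V ≈ 1.43 m/s

For laminar flow, f = 64/Re with Re = ρVD/μ, so Darcy-Weisbach reduces to ΔP = 32μLV/D². Solving for V: V = ΔP·D²/(32μL) = 9470·(0.0567)²/(32·0.135·4.93) = 1.43 m/s.
Check: Re = ρVD/μ = 903·1.43·0.0567/0.135 = 542.2 < 2300, so the laminar assumption holds.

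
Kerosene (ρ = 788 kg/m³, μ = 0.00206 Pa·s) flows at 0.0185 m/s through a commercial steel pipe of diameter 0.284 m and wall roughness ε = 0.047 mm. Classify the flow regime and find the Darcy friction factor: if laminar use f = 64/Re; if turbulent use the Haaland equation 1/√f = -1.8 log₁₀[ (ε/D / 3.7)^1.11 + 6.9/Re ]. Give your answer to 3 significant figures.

Re = ρVD/μ = 788·0.0185·0.284/0.00206 = 2010.
Re < 2300 → laminar, so f = 64/Re = 0.03184 (roughness is irrelevant in laminar flow).

f ≈ 0.0318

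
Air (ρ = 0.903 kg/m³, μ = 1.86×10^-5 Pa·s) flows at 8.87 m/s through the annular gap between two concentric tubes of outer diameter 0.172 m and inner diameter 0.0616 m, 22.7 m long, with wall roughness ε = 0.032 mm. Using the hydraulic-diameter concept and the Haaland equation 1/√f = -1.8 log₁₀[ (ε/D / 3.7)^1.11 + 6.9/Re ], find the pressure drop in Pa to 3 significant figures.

ΔP ≈ 159 Pa

Hydraulic diameter D_h = 4A/P = D_o - D_i = 0.172 - 0.0616 = 0.1104 m.
Re = ρVD_h/μ = 0.903·8.87·0.1104/1.86e-05 = 4.754e+04.
ε/D_h = 3.2e-05/0.1104 = 0.00029; Haaland gives 1/√f = -1.8 log₁₀[2.77e-05+0.000145] = 6.772, so f = 0.0218.
ΔP = f(L/D_h)(ρV²/2) = 0.0218·22.7/0.1104·35.52 = 159.3 Pa.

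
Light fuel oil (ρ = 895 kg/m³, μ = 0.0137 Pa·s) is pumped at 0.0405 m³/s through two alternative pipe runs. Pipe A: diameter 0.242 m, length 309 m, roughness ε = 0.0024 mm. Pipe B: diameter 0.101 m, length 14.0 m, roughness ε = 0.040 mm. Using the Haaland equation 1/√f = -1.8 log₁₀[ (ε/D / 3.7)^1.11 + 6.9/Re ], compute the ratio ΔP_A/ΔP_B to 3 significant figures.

Pipe A: V = Q/A = 0.0405/0.046 = 0.8805 m/s; Re = 1.392e+04; ε/D = 9.92e-06; Haaland → f = 0.02827; ΔP_A = f(L/D)(ρV²/2) = 1.252e+04 Pa.
Pipe B: V = Q/A = 0.0405/0.008012 = 5.055 m/s; Re = 3.335e+04; ε/D = 0.000396; Haaland → f = 0.0237; ΔP_B = f(L/D)(ρV²/2) = 3.756e+04 Pa.
ΔP_A/ΔP_B = 1.252e+04/3.756e+04 = 0.333.

ΔP_A/ΔP_B ≈ 0.333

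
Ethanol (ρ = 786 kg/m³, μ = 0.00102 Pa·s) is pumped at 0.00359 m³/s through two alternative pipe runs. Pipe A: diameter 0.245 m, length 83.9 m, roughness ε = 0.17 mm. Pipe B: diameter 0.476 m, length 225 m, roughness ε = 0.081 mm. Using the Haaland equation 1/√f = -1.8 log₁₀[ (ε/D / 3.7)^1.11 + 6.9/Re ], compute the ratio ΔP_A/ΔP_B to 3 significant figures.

Pipe A: V = Q/A = 0.00359/0.04714 = 0.07615 m/s; Re = 1.438e+04; ε/D = 0.000694; Haaland → f = 0.02909; ΔP_A = f(L/D)(ρV²/2) = 22.7 Pa.
Pipe B: V = Q/A = 0.00359/0.178 = 0.02017 m/s; Re = 7400; ε/D = 0.00017; Haaland → f = 0.03377; ΔP_B = f(L/D)(ρV²/2) = 2.553 Pa.
ΔP_A/ΔP_B = 22.7/2.553 = 8.89.

ΔP_A/ΔP_B ≈ 8.89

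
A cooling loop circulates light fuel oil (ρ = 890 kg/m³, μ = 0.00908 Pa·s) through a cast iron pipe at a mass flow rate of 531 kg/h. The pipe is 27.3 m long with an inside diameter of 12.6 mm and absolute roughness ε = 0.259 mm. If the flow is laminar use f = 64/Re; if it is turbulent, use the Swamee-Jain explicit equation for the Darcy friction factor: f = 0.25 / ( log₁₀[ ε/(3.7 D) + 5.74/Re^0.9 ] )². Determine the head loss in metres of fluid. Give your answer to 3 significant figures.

ṁ = 531 kg/h = 531/3600 = 0.1475 kg/s.
A = πD²/4 = π(0.0126)²/4 = 0.0001247 m²; mean velocity V = ṁ/(ρA) = 0.1475/(890 · 0.0001247) = 1.329 m/s.
Reynolds number Re = ρVD/μ = 890 · 1.329 · 0.0126 / 0.00908 = 1642.
Re < 2300 → laminar flow, so f = 64/Re = 64/1642 = 0.03899 (the turbulent correlation is not needed).
Darcy-Weisbach: ΔP = f(L/D)(ρV²/2) = 0.03899·(27.3/0.0126)·(890·1.329²/2) = 0.03899·2167·786.1 = 6.641e+04 Pa.
Head loss h_f = ΔP/(ρg) = 6.641e+04/(890·9.81) = 7.61 m.

h_f ≈ 7.61 m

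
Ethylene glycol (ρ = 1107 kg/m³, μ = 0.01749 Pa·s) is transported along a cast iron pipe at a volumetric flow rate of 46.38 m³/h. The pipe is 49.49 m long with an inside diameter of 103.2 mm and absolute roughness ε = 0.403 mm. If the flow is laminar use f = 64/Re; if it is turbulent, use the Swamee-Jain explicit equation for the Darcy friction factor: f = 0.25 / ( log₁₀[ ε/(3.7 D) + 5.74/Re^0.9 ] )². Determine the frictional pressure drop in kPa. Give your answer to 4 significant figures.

Q = 46.38 m³/h = 46.38/3600 = 0.01288 m³/s.
Cross-sectional area A = πD²/4 = π(0.1032)²/4 = 0.008365 m²; mean velocity V = Q/A = 0.01288/0.008365 = 1.54 m/s.
Reynolds number Re = ρVD/μ = 1107 · 1.54 · 0.1032 / 0.0175 = 1.006e+04.
Re > 4000 → turbulent. Relative roughness ε/D = 0.000403/0.1032 = 0.00391. Swamee-Jain: f = 0.25/(log₁₀[0.00391/3.7 + 5.74/1.006e+04^0.9])² = 0.25/(log₁₀[0.00106 + 0.00143])² = 0.25/(-2.604)² = 0.03687.
Darcy-Weisbach: ΔP = f(L/D)(ρV²/2) = 0.03687·(49.49/0.1032)·(1107·1.54²/2) = 0.03687·479.6·1313 = 2.322e+04 Pa.
ΔP = 2.322e+04 Pa = 23.22 kPa.

ΔP ≈ 23.22 kPa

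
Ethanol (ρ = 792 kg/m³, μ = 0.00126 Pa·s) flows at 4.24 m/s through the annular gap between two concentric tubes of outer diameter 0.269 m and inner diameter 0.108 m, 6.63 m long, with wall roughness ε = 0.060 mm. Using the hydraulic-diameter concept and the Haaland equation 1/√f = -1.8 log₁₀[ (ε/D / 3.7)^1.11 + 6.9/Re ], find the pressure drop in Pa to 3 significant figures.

Hydraulic diameter D_h = 4A/P = D_o - D_i = 0.269 - 0.108 = 0.161 m.
Re = ρVD_h/μ = 792·4.24·0.161/0.00126 = 4.291e+05.
ε/D_h = 6e-05/0.161 = 0.000373; Haaland gives 1/√f = -1.8 log₁₀[3.66e-05+1.61e-05] = 7.701, so f = 0.01686.
ΔP = f(L/D_h)(ρV²/2) = 0.01686·6.63/0.161·7119 = 4943 Pa.

ΔP ≈ 4940 Pa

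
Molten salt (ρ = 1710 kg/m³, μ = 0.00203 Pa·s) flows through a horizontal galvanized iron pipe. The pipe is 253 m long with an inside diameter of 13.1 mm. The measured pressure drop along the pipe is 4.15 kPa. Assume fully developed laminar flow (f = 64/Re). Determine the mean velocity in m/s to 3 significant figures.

For laminar flow, f = 64/Re with Re = ρVD/μ, so Darcy-Weisbach reduces to ΔP = 32μLV/D². Solving for V: V = ΔP·D²/(32μL) = 4150·(0.0131)²/(32·0.00203·253) = 0.04333 m/s.
Check: Re = ρVD/μ = 1710·0.04333·0.0131/0.00203 = 478.2 < 2300, so the laminar assumption holds.

V ≈ 0.0433 m/s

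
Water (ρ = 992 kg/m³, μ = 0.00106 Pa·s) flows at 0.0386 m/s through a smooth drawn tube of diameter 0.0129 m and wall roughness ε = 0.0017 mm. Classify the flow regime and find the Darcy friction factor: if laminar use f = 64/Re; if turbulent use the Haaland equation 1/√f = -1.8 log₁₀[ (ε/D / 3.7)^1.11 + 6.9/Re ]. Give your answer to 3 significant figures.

Re = ρVD/μ = 992·0.0386·0.0129/0.00106 = 466.
Re < 2300 → laminar, so f = 64/Re = 0.1373 (roughness is irrelevant in laminar flow).

f ≈ 0.137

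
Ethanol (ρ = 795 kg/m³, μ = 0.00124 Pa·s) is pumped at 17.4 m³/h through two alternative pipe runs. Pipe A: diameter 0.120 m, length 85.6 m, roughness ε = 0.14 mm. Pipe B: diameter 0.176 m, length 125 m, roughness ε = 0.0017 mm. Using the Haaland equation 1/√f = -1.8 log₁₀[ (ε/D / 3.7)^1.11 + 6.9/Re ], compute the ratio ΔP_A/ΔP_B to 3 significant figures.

Pipe A: V = Q/A = 0.004833/0.01131 = 0.4274 m/s; Re = 3.288e+04; ε/D = 0.00117; Haaland → f = 0.02565; ΔP_A = f(L/D)(ρV²/2) = 1328 Pa.
Pipe B: V = Q/A = 0.004833/0.02433 = 0.1987 m/s; Re = 2.242e+04; ε/D = 9.66e-06; Haaland → f = 0.02504; ΔP_B = f(L/D)(ρV²/2) = 279 Pa.
ΔP_A/ΔP_B = 1328/279 = 4.76.

ΔP_A/ΔP_B ≈ 4.76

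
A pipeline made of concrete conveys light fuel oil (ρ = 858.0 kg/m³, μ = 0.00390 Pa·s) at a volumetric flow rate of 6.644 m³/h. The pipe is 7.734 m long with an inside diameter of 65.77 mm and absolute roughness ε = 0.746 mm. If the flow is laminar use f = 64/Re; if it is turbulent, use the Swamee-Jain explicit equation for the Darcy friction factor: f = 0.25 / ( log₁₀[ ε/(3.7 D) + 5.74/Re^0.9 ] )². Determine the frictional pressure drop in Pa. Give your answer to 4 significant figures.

ΔP ≈ 695.2 Pa

Q = 6.644 m³/h = 6.644/3600 = 0.001846 m³/s.
Cross-sectional area A = πD²/4 = π(0.06577)²/4 = 0.003397 m²; mean velocity V = Q/A = 0.001846/0.003397 = 0.5432 m/s.
Reynolds number Re = ρVD/μ = 858 · 0.5432 · 0.06577 / 0.0039 = 7860.
Re > 4000 → turbulent. Relative roughness ε/D = 0.000746/0.06577 = 0.0113. Swamee-Jain: f = 0.25/(log₁₀[0.0113/3.7 + 5.74/7860^0.9])² = 0.25/(log₁₀[0.00307 + 0.00179])² = 0.25/(-2.314)² = 0.0467.
Darcy-Weisbach: ΔP = f(L/D)(ρV²/2) = 0.0467·(7.734/0.06577)·(858·0.5432²/2) = 0.0467·117.6·126.6 = 695.2 Pa.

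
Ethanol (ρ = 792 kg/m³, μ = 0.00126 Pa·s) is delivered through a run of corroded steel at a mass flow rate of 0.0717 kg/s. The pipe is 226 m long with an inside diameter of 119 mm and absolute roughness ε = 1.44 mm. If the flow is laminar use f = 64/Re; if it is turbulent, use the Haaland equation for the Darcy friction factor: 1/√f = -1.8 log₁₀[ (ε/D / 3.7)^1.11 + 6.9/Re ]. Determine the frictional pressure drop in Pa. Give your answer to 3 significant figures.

ΔP ≈ 5.24 Pa

A = πD²/4 = π(0.119)²/4 = 0.01112 m²; mean velocity V = ṁ/(ρA) = 0.0717/(792 · 0.01112) = 0.00814 m/s.
Reynolds number Re = ρVD/μ = 792 · 0.00814 · 0.119 / 0.00126 = 608.9.
Re < 2300 → laminar flow, so f = 64/Re = 64/608.9 = 0.1051 (the turbulent correlation is not needed).
Darcy-Weisbach: ΔP = f(L/D)(ρV²/2) = 0.1051·(226/0.119)·(792·0.00814²/2) = 0.1051·1899·0.02624 = 5.238 Pa.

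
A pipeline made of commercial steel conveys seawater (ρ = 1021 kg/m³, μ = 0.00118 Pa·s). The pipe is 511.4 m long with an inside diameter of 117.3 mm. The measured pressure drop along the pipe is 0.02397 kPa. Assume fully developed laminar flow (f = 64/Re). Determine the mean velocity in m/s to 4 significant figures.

For laminar flow, f = 64/Re with Re = ρVD/μ, so Darcy-Weisbach reduces to ΔP = 32μLV/D². Solving for V: V = ΔP·D²/(32μL) = 23.97·(0.1173)²/(32·0.00118·511.4) = 0.01708 m/s.
Check: Re = ρVD/μ = 1021·0.01708·0.1173/0.00118 = 1733 < 2300, so the laminar assumption holds.

V ≈ 0.01708 m/s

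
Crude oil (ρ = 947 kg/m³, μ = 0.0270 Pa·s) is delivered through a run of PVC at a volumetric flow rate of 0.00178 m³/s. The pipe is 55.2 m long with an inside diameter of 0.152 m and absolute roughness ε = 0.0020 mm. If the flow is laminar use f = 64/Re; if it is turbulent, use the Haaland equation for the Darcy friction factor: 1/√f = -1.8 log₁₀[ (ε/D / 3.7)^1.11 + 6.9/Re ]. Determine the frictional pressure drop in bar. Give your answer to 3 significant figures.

Cross-sectional area A = πD²/4 = π(0.152)²/4 = 0.01815 m²; mean velocity V = Q/A = 0.00178/0.01815 = 0.09809 m/s.
Reynolds number Re = ρVD/μ = 947 · 0.09809 · 0.152 / 0.027 = 523.
Re < 2300 → laminar flow, so f = 64/Re = 64/523 = 0.1224 (the turbulent correlation is not needed).
Darcy-Weisbach: ΔP = f(L/D)(ρV²/2) = 0.1224·(55.2/0.152)·(947·0.09809²/2) = 0.1224·363.2·4.556 = 202.5 Pa.
ΔP = 202.5 Pa = 0.00202 bar.

ΔP ≈ 0.00202 bar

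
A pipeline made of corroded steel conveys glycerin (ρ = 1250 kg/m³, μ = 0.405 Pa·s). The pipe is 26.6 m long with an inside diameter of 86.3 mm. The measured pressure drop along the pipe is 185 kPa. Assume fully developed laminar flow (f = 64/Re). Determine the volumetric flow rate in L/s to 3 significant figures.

Q ≈ 23.4 L/s

For laminar flow, f = 64/Re with Re = ρVD/μ, so Darcy-Weisbach reduces to ΔP = 32μLV/D². Solving for V: V = ΔP·D²/(32μL) = 1.85e+05·(0.0863)²/(32·0.405·26.6) = 3.997 m/s.
Check: Re = ρVD/μ = 1250·3.997·0.0863/0.405 = 1065 < 2300, so the laminar assumption holds.
Q = V·A = 3.997·(π/4·0.0863²) = 0.02338 m³/s = 23.4 L/s.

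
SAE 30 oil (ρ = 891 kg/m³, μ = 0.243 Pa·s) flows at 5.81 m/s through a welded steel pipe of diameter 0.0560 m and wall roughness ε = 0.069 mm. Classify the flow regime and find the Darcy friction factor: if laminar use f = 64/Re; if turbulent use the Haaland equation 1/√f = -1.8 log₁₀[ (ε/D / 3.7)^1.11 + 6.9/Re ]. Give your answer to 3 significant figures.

Re = ρVD/μ = 891·5.81·0.056/0.243 = 1193.
Re < 2300 → laminar, so f = 64/Re = 0.05365 (roughness is irrelevant in laminar flow).

f ≈ 0.0536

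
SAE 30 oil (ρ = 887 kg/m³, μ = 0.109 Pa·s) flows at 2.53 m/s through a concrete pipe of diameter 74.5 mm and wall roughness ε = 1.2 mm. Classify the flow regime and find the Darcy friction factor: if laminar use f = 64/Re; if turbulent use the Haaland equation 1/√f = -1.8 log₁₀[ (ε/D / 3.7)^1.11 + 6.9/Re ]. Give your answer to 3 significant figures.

Re = ρVD/μ = 887·2.53·0.0745/0.109 = 1534.
Re < 2300 → laminar, so f = 64/Re = 0.04173 (roughness is irrelevant in laminar flow).

f ≈ 0.0417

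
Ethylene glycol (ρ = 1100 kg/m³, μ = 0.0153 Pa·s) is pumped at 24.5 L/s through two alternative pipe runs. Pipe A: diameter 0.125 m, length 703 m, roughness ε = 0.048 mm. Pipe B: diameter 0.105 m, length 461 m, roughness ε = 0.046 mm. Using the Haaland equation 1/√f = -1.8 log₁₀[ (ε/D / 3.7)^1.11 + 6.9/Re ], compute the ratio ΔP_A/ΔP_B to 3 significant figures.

Pipe A: V = Q/A = 0.0245/0.01227 = 1.996 m/s; Re = 1.794e+04; ε/D = 0.000384; Haaland → f = 0.02711; ΔP_A = f(L/D)(ρV²/2) = 3.342e+05 Pa.
Pipe B: V = Q/A = 0.0245/0.008659 = 2.829 m/s; Re = 2.136e+04; ε/D = 0.000438; Haaland → f = 0.02615; ΔP_B = f(L/D)(ρV²/2) = 5.055e+05 Pa.
ΔP_A/ΔP_B = 3.342e+05/5.055e+05 = 0.661.

ΔP_A/ΔP_B ≈ 0.661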